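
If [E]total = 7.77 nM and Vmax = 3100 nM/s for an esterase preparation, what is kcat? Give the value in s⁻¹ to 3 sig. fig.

399 s⁻¹

kcat = Vmax/[E]total = 3100 nM/s / 7.77 nM = 399 s⁻¹.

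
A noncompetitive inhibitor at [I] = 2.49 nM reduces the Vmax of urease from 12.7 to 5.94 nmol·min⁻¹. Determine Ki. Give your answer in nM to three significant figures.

2.19 nM

Noncompetitive: Vmax,app = Vmax/α with α = 1 + [I]/Ki.
α = Vmax/Vmax,app = 12.7/5.94 = 2.138.
Ki = [I]/(α − 1) = 2.49/1.138 = 2.19 nM.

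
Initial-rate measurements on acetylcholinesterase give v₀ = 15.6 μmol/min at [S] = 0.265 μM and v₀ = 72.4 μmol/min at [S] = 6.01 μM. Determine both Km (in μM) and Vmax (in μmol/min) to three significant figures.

Km = 1.21 μM; Vmax = 87.0 μmol/min

From v = Vmax[S]/(Km+[S]), each point gives Vmax = v(Km+[S])/[S].
Equating: 15.6(Km+0.265)/0.265 = 72.4(Km+6.01)/6.01.
58.87·Km + 15.6 = 12.05·Km + 72.4, so (58.87 − 12.05)·Km = 72.4 − 15.6.
Km = 56.80/46.82 = 1.21 μM; then Vmax = 15.6(1.21+0.265)/0.265 = 87.0 μmol/min.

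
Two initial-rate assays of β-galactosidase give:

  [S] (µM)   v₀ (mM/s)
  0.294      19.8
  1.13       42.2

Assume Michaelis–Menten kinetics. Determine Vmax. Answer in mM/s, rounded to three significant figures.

From v = Vmax[S]/(Km+[S]), each point gives Vmax = v(Km+[S])/[S].
Equating: 19.8(Km+0.294)/0.294 = 42.2(Km+1.13)/1.13.
67.35·Km + 19.8 = 37.35·Km + 42.2, so (67.35 − 37.35)·Km = 42.2 − 19.8.
Km = 22.40/30.00 = 0.747 µM; then Vmax = 19.8(0.747+0.294)/0.294 = 70.1 mM/s.

70.1 mM/s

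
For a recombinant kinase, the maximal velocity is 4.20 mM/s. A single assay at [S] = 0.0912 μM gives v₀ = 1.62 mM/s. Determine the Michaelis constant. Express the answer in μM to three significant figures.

v/Vmax = 1.62/4.20 = 0.3857 = [S]/(Km+[S]).
So Km + [S] = [S]/0.3857 = 0.2364 μM, giving Km = 0.2364 − 0.0912 = 0.145 μM.

0.145 μM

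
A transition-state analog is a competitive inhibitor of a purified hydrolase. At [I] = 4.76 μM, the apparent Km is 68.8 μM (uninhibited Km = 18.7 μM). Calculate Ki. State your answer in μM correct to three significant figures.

Competitive: Km,app = α·Km with α = 1 + [I]/Ki.
α = Km,app/Km = 68.8/18.7 = 3.679.
Since α = 1 + [I]/Ki, [I]/Ki = 3.679 − 1 = 2.679 and Ki = 4.76/2.679 = 1.78 μM.

1.78 μM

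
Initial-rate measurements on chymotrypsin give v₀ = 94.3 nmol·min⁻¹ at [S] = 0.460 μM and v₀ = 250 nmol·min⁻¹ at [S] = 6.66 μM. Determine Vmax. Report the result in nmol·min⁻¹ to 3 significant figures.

285 nmol·min⁻¹

From v = Vmax[S]/(Km+[S]), each point gives Vmax = v(Km+[S])/[S].
Equating: 94.3(Km+0.460)/0.460 = 250(Km+6.66)/6.66.
205.0·Km + 94.3 = 37.54·Km + 250, so (205.0 − 37.54)·Km = 250 − 94.3.
Km = 155.7/167.5 = 0.930 μM; then Vmax = 94.3(0.930+0.460)/0.460 = 285 nmol·min⁻¹.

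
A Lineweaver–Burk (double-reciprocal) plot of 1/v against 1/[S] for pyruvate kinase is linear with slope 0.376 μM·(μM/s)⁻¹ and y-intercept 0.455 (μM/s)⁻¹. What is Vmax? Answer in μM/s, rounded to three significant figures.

The y-intercept of a Lineweaver–Burk plot equals 1/Vmax, so Vmax = 1/0.455 = 2.20 μM/s.

2.20 μM/s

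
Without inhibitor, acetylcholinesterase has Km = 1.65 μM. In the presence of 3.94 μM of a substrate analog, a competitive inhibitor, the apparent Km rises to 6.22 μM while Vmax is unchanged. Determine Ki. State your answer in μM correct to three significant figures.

1.42 μM

Competitive: Km,app = α·Km with α = 1 + [I]/Ki.
α = Km,app/Km = 6.22/1.65 = 3.770.
Ki = [I]/(α − 1) = 3.94/2.770 = 1.42 μM.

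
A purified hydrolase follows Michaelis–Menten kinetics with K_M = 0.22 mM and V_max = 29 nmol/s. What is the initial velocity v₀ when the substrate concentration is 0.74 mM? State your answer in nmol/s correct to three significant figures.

[S]/(Km+[S]) = 0.74/0.9600 = 0.7708, the fractional saturation.
v = 0.7708 × Vmax = 0.7708 × 29 = 22.4 nmol/s.

22.4 nmol/s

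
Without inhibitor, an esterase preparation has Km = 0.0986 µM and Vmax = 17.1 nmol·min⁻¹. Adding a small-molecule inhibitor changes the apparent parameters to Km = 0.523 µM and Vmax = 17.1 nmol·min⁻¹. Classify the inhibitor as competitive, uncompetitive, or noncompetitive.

Km increases (0.0986 → 0.523 µM) while Vmax is unchanged — the hallmark of competitive inhibition.

competitive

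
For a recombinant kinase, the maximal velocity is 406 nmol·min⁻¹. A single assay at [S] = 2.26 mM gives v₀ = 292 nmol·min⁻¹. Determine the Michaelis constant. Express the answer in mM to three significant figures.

0.882 mM

From v = Vmax[S]/(Km+[S]), Km = [S](Vmax − v)/v.
Km = 2.26 × (406 − 292) / 292 = 257.6/292 = 0.882 mM.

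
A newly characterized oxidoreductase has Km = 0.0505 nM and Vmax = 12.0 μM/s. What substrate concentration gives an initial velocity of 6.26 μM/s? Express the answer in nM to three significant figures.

0.0551 nM

The required fractional saturation is v/Vmax = 6.26/12.0 = 0.5217.
Then [S]/(Km+[S]) = 0.5217 ⇒ [S] = 0.0505 × 0.5217/(1 − 0.5217) = 0.0551 nM.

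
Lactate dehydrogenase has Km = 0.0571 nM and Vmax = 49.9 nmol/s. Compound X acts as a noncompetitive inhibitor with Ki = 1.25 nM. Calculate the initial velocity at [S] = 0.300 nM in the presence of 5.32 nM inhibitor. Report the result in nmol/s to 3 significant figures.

α = 1 + [I]/Ki = 1 + 5.32/1.25 = 5.256.
For a noncompetitive inhibitor, Vmax is reduced to Vmax/α while Km is unchanged: Km,app = 0.0571 nM, Vmax,app = 9.49 nmol/s.
v = Vmax,app·[S]/(Km,app + [S]) = 9.49 × 0.300/(0.0571 + 0.300) = 7.98 nmol/s.

7.98 nmol/s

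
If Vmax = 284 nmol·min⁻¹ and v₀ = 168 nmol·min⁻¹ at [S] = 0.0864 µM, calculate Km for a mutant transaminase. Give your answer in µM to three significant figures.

0.0597 µM

From v = Vmax[S]/(Km+[S]), Km = [S](Vmax − v)/v.
Km = 0.0864 × (284 − 168) / 168 = 10.02/168 = 0.0597 µM.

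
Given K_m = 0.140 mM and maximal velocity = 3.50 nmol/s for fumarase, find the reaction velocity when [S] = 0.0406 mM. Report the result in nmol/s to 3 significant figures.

0.787 nmol/s

[S]/(Km+[S]) = 0.0406/0.1806 = 0.2248, the fractional saturation.
v = 0.2248 × Vmax = 0.2248 × 3.50 = 0.787 nmol/s.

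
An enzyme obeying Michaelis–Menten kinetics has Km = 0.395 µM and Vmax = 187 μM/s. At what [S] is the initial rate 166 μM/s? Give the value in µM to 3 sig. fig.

3.12 µM

Rearranging v = Vmax[S]/(Km+[S]) gives [S] = Km·v/(Vmax − v).
[S] = 0.395 × 166 / (187 − 166) = 65.57/21.00 = 3.12 µM.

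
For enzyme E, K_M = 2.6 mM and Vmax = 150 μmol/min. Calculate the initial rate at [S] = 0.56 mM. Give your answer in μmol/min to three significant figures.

[S]/(Km+[S]) = 0.56/3.160 = 0.1772, the fractional saturation.
v = 0.1772 × Vmax = 0.1772 × 150 = 26.6 μmol/min.

26.6 μmol/min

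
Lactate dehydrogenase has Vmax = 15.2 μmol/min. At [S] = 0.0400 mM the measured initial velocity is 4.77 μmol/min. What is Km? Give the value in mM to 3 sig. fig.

0.0875 mM

v/Vmax = 4.77/15.2 = 0.3138 = [S]/(Km+[S]).
So Km + [S] = [S]/0.3138 = 0.1275 mM, giving Km = 0.1275 − 0.0400 = 0.0875 mM.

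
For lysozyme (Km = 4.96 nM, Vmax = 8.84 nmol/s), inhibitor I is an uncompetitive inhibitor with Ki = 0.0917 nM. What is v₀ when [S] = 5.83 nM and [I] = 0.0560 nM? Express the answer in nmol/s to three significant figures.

With α = 1 + [I]/Ki = 1 + 0.0560/0.0917 = 1.611, the uncompetitive rate law is v = (Vmax/α)·[S] / (Km/α + [S]).
v = (8.84/1.611)×5.83 / (4.96/1.611 + 5.83) = 32.00/8.909 = 3.59 nmol/s.

3.59 nmol/s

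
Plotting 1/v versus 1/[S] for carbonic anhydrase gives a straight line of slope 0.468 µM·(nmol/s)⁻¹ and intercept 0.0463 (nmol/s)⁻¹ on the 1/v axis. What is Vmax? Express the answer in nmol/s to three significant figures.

The y-intercept of a Lineweaver–Burk plot equals 1/Vmax, so Vmax = 1/0.0463 = 21.6 nmol/s.

21.6 nmol/s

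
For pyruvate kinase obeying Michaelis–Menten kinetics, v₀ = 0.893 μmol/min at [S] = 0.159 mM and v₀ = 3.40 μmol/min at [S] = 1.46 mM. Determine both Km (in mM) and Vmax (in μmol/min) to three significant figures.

Km = 0.763 mM; Vmax = 5.18 μmol/min

From v = Vmax[S]/(Km+[S]), each point gives Vmax = v(Km+[S])/[S].
Equating: 0.893(Km+0.159)/0.159 = 3.40(Km+1.46)/1.46.
5.616·Km + 0.893 = 2.329·Km + 3.40, so (5.616 − 2.329)·Km = 3.40 − 0.893.
Km = 2.507/3.288 = 0.763 mM; then Vmax = 0.893(0.763+0.159)/0.159 = 5.18 μmol/min.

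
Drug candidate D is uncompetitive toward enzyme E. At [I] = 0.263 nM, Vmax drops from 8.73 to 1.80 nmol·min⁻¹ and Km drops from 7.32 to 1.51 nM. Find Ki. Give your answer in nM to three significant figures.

Uncompetitive: Vmax,app = Vmax/α (and Km,app = Km/α) with α = 1 + [I]/Ki.
α = Vmax/Vmax,app = 8.73/1.80 = 4.850.
Since α = 1 + [I]/Ki, [I]/Ki = 4.850 − 1 = 3.850 and Ki = 0.263/3.850 = 0.0683 nM.

0.0683 nM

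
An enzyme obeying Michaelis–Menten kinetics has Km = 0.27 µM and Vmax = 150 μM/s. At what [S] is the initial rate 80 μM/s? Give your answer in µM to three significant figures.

0.309 µM

The required fractional saturation is v/Vmax = 80/150 = 0.5333.
Then [S]/(Km+[S]) = 0.5333 ⇒ [S] = 0.27 × 0.5333/(1 − 0.5333) = 0.309 µM.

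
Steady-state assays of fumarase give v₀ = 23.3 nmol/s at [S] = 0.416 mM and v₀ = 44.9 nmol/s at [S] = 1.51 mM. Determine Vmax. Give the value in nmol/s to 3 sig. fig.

From v = Vmax[S]/(Km+[S]), each point gives Vmax = v(Km+[S])/[S].
Equating: 23.3(Km+0.416)/0.416 = 44.9(Km+1.51)/1.51.
56.01·Km + 23.3 = 29.74·Km + 44.9, so (56.01 − 29.74)·Km = 44.9 − 23.3.
Km = 21.60/26.27 = 0.822 mM; then Vmax = 23.3(0.822+0.416)/0.416 = 69.3 nmol/s.

69.3 nmol/s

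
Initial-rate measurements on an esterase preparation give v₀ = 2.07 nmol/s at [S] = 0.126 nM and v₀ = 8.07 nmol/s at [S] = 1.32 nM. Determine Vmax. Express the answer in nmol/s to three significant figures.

11.6 nmol/s

In reciprocal form, 1/v = (Km/Vmax)·(1/[S]) + 1/Vmax. The two points give (1/[S], 1/v) = (7.937, 0.4831) and (0.7576, 0.1239).
Slope = (0.4831 − 0.1239)/(7.937 − 0.7576) = 0.05003; intercept = 0.4831 − 0.05003×7.937 = 0.08601.
Vmax = 1/intercept = 11.6 nmol/s; Km = slope × Vmax = 0.05003 × 11.6 = 0.582 nM.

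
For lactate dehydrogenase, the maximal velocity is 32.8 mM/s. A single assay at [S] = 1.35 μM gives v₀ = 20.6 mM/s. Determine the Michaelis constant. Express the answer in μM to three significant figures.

From v = Vmax[S]/(Km+[S]), Km = [S](Vmax − v)/v.
Km = 1.35 × (32.8 − 20.6) / 20.6 = 16.47/20.6 = 0.800 μM.

0.800 μM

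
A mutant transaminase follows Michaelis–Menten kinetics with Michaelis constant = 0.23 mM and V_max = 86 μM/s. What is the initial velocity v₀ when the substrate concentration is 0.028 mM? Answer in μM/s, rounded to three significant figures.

[S]/(Km+[S]) = 0.028/0.2580 = 0.1085, the fractional saturation.
v = 0.1085 × Vmax = 0.1085 × 86 = 9.33 μM/s.

9.33 μM/s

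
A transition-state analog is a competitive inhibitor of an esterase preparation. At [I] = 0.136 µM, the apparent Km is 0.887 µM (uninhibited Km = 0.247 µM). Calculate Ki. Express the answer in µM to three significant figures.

0.0525 µM

Competitive: Km,app = α·Km with α = 1 + [I]/Ki.
α = Km,app/Km = 0.887/0.247 = 3.591.
Since α = 1 + [I]/Ki, [I]/Ki = 3.591 − 1 = 2.591 and Ki = 0.136/2.591 = 0.0525 µM.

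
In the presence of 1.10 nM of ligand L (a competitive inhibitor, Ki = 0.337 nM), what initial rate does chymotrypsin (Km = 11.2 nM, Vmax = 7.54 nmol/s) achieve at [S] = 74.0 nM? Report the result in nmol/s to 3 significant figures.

4.58 nmol/s

With α = 1 + [I]/Ki = 1 + 1.10/0.337 = 4.264, the competitive rate law is v = Vmax[S] / (αKm + [S]).
v = 7.54×74.0 / (4.264×11.2 + 74.0) = 558.0/121.8 = 4.58 nmol/s.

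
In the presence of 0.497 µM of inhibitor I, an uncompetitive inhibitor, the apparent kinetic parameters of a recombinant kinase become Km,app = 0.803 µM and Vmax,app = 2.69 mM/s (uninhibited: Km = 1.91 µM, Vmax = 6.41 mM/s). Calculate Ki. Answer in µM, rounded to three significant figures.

0.359 µM

Uncompetitive: Vmax,app = Vmax/α (and Km,app = Km/α) with α = 1 + [I]/Ki.
α = Vmax/Vmax,app = 6.41/2.69 = 2.383.
Since α = 1 + [I]/Ki, [I]/Ki = 2.383 − 1 = 1.383 and Ki = 0.497/1.383 = 0.359 µM.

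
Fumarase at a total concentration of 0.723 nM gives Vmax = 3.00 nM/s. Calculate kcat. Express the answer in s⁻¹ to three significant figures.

4.15 s⁻¹

kcat = Vmax/[E]total = 3.00 nM/s / 0.723 nM = 4.15 s⁻¹.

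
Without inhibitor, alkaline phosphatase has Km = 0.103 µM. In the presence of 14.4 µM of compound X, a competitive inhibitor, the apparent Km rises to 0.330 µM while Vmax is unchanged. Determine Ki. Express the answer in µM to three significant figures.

Competitive: Km,app = α·Km with α = 1 + [I]/Ki.
α = Km,app/Km = 0.330/0.103 = 3.204.
Since α = 1 + [I]/Ki, [I]/Ki = 3.204 − 1 = 2.204 and Ki = 14.4/2.204 = 6.53 µM.

6.53 µM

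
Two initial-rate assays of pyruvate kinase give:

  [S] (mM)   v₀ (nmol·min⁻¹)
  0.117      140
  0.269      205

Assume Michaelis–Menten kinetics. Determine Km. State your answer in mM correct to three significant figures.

0.150 mM

From v = Vmax[S]/(Km+[S]), each point gives Vmax = v(Km+[S])/[S].
Equating: 140(Km+0.117)/0.117 = 205(Km+0.269)/0.269.
1197·Km + 140 = 762.1·Km + 205, so (1197 − 762.1)·Km = 205 − 140.
Km = 65.00/434.5 = 0.150 mM; then Vmax = 140(0.150+0.117)/0.117 = 319 nmol·min⁻¹.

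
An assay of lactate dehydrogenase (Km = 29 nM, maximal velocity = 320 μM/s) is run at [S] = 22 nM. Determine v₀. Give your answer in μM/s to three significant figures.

v = Vmax·[S]/(Km + [S]) = 320 × 22 / (29 + 22)
  = 7040 / 51.00 = 138 μM/s.

138 μM/s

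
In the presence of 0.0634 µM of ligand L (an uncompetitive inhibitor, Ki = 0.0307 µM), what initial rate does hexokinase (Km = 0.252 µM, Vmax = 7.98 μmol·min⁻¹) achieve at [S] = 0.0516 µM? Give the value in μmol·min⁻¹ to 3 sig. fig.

1.00 μmol·min⁻¹

α = 1 + [I]/Ki = 1 + 0.0634/0.0307 = 3.065.
For an uncompetitive inhibitor, both parameters are divided by α, giving Vmax/α and Km/α: Km,app = 0.0822 µM, Vmax,app = 2.60 μmol·min⁻¹.
v = Vmax,app·[S]/(Km,app + [S]) = 2.60 × 0.0516/(0.0822 + 0.0516) = 1.00 μmol·min⁻¹.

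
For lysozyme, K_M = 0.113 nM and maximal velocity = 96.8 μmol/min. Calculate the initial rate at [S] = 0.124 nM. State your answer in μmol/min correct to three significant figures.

v = Vmax·[S]/(Km + [S]) = 96.8 × 0.124 / (0.113 + 0.124)
  = 12.00 / 0.2370 = 50.6 μmol/min.

50.6 μmol/min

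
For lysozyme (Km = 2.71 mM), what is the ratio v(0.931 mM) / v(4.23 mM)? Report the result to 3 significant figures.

0.420

Since Vmax cancels, v₂/v₁ = [S]₂(Km+[S]₁) / [S]₁(Km+[S]₂).
= 0.931×(2.71+4.23) / (4.23×(2.71+0.931)) = 6.461/15.40 = 0.420.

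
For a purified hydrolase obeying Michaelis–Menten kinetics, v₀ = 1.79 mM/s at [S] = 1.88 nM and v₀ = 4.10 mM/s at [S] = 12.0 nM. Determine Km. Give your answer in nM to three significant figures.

From v = Vmax[S]/(Km+[S]), each point gives Vmax = v(Km+[S])/[S].
Equating: 1.79(Km+1.88)/1.88 = 4.10(Km+12.0)/12.0.
0.9521·Km + 1.79 = 0.3417·Km + 4.10, so (0.9521 − 0.3417)·Km = 4.10 − 1.79.
Km = 2.310/0.6105 = 3.78 nM; then Vmax = 1.79(3.78+1.88)/1.88 = 5.39 mM/s.

3.78 nM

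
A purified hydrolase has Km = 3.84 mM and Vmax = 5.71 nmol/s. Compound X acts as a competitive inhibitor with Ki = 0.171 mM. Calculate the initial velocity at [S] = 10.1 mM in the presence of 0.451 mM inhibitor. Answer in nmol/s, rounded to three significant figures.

With α = 1 + [I]/Ki = 1 + 0.451/0.171 = 3.637, the competitive rate law is v = Vmax[S] / (αKm + [S]).
v = 5.71×10.1 / (3.637×3.84 + 10.1) = 57.67/24.07 = 2.40 nmol/s.

2.40 nmol/s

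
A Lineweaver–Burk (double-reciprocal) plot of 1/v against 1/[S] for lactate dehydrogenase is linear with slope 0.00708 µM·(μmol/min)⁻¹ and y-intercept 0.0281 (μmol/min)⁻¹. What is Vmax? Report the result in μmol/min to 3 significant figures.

The y-intercept of a Lineweaver–Burk plot equals 1/Vmax, so Vmax = 1/0.0281 = 35.6 μmol/min.

35.6 μmol/min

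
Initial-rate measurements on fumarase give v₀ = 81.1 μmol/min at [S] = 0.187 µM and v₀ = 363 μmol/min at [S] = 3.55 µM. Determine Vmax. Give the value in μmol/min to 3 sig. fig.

In reciprocal form, 1/v = (Km/Vmax)·(1/[S]) + 1/Vmax. The two points give (1/[S], 1/v) = (5.348, 0.01233) and (0.2817, 0.002755).
Slope = (0.01233 − 0.002755)/(5.348 − 0.2817) = 0.001890; intercept = 0.01233 − 0.001890×5.348 = 0.002222.
Vmax = 1/intercept = 450 μmol/min; Km = slope × Vmax = 0.001890 × 450 = 0.851 µM.

450 μmol/min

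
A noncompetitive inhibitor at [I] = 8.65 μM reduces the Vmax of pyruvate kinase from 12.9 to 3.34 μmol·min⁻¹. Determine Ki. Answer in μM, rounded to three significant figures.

3.02 μM

Noncompetitive: Vmax,app = Vmax/α with α = 1 + [I]/Ki.
α = Vmax/Vmax,app = 12.9/3.34 = 3.862.
Ki = [I]/(α − 1) = 8.65/2.862 = 3.02 μM.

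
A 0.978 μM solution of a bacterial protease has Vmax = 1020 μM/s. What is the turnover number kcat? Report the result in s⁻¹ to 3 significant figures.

kcat = Vmax/[E]total = 1020 μM/s / 0.978 μM = 1040 s⁻¹.

1040 s⁻¹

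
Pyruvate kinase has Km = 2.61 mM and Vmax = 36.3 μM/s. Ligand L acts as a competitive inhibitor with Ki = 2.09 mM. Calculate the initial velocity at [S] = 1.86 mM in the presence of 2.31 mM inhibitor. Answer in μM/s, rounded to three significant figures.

α = 1 + [I]/Ki = 1 + 2.31/2.09 = 2.105.
For a competitive inhibitor, Vmax is unchanged and the apparent Km becomes α·Km: Km,app = 5.49 mM, Vmax,app = 36.3 μM/s.
v = Vmax,app·[S]/(Km,app + [S]) = 36.3 × 1.86/(5.49 + 1.86) = 9.18 μM/s.

9.18 μM/s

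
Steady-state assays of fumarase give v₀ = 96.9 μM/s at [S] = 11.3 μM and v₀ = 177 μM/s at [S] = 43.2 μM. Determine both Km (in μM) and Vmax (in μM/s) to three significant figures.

Km = 17.9 μM; Vmax = 250 μM/s

In reciprocal form, 1/v = (Km/Vmax)·(1/[S]) + 1/Vmax. The two points give (1/[S], 1/v) = (0.08850, 0.01032) and (0.02315, 0.005650).
Slope = (0.01032 − 0.005650)/(0.08850 − 0.02315) = 0.07147; intercept = 0.01032 − 0.07147×0.08850 = 0.003995.
Vmax = 1/intercept = 250 μM/s; Km = slope × Vmax = 0.07147 × 250 = 17.9 μM.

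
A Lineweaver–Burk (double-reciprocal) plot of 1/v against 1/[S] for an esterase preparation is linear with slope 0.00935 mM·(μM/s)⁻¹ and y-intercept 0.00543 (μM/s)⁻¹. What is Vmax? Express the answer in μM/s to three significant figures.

184 μM/s

The y-intercept of a Lineweaver–Burk plot equals 1/Vmax, so Vmax = 1/0.00543 = 184 μM/s.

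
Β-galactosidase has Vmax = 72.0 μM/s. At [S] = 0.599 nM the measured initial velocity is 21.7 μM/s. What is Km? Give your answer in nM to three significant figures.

v/Vmax = 21.7/72.0 = 0.3014 = [S]/(Km+[S]).
So Km + [S] = [S]/0.3014 = 1.987 nM, giving Km = 1.987 − 0.599 = 1.39 nM.

1.39 nM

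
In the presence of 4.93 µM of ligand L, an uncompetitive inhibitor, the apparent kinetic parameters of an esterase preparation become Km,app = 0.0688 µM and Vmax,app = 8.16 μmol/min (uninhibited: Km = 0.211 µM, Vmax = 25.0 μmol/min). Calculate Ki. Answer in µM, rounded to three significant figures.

Uncompetitive: Vmax,app = Vmax/α (and Km,app = Km/α) with α = 1 + [I]/Ki.
α = Vmax/Vmax,app = 25.0/8.16 = 3.064.
Ki = [I]/(α − 1) = 4.93/2.064 = 2.39 µM.

2.39 µM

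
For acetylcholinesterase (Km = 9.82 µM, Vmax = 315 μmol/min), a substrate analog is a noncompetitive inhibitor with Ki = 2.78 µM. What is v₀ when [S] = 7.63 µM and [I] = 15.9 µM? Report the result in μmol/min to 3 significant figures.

20.5 μmol/min

With α = 1 + [I]/Ki = 1 + 15.9/2.78 = 6.719, the noncompetitive rate law is v = (Vmax/α)·[S] / (Km + [S]).
v = (315/6.719)×7.63 / (9.82 + 7.63) = 357.7/17.45 = 20.5 μmol/min.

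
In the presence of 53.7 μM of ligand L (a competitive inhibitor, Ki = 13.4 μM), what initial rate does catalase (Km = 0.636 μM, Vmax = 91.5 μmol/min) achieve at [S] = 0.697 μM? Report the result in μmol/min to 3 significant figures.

With α = 1 + [I]/Ki = 1 + 53.7/13.4 = 5.007, the competitive rate law is v = Vmax[S] / (αKm + [S]).
v = 91.5×0.697 / (5.007×0.636 + 0.697) = 63.78/3.882 = 16.4 μmol/min.

16.4 μmol/min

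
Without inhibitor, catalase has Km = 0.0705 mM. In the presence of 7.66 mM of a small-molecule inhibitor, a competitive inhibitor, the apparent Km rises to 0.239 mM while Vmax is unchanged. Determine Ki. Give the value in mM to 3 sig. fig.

Competitive: Km,app = α·Km with α = 1 + [I]/Ki.
α = Km,app/Km = 0.239/0.0705 = 3.390.
Since α = 1 + [I]/Ki, [I]/Ki = 3.390 − 1 = 2.390 and Ki = 7.66/2.390 = 3.20 mM.

3.20 mM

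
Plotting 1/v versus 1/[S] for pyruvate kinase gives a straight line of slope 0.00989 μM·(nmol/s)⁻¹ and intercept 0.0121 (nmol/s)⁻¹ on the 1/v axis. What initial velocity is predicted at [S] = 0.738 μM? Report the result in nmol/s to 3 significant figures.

The y-intercept is 1/Vmax, so Vmax = 1/0.0121 = 82.6 nmol/s.
The slope is Km/Vmax, so Km = 0.00989 × 82.6 = 0.817 μM.
Then v = 82.6 × 0.738/(0.817 + 0.738) = 39.2 nmol/s.

39.2 nmol/s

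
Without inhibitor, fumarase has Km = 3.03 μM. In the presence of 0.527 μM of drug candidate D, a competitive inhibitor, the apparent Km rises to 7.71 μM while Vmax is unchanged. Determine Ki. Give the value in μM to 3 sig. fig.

0.341 μM

Competitive: Km,app = α·Km with α = 1 + [I]/Ki.
α = Km,app/Km = 7.71/3.03 = 2.545.
Ki = [I]/(α − 1) = 0.527/1.545 = 0.341 μM.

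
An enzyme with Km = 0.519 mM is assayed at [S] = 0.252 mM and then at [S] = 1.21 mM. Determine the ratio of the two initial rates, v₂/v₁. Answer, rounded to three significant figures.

The fractional saturations are [S]/(Km+[S]) = 0.252/0.7710 = 0.3268 and 1.21/1.729 = 0.6998.
v₂/v₁ is just their ratio: 0.6998/0.3268 = 2.14.

2.14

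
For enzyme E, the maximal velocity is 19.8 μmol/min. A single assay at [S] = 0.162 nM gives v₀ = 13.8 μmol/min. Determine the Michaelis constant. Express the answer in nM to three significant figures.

v/Vmax = 13.8/19.8 = 0.6970 = [S]/(Km+[S]).
So Km + [S] = [S]/0.6970 = 0.2324 nM, giving Km = 0.2324 − 0.162 = 0.0704 nM.

0.0704 nM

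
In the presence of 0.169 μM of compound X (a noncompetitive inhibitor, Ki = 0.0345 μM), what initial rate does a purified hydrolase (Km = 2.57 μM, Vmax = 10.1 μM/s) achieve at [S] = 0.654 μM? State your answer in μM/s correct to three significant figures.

0.347 μM/s

α = 1 + [I]/Ki = 1 + 0.169/0.0345 = 5.899.
For a noncompetitive inhibitor, Vmax is reduced to Vmax/α while Km is unchanged: Km,app = 2.57 μM, Vmax,app = 1.71 μM/s.
v = Vmax,app·[S]/(Km,app + [S]) = 1.71 × 0.654/(2.57 + 0.654) = 0.347 μM/s.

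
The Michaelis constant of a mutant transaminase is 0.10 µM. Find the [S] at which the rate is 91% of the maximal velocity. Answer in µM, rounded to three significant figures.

1.01 µM

v/Vmax = [S]/(Km+[S]) = 0.91, so [S] = Km·0.91/(1 − 0.91) = 0.10 × 10.11.
[S] = 1.01 µM.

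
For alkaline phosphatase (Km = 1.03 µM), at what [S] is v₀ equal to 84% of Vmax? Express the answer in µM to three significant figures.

5.41 µM

v/Vmax = [S]/(Km+[S]) = 0.84, so [S] = Km·0.84/(1 − 0.84) = 1.03 × 5.250.
[S] = 5.41 µM.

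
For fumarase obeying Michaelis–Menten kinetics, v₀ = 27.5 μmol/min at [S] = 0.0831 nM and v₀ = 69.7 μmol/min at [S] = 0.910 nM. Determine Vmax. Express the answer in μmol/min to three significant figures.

In reciprocal form, 1/v = (Km/Vmax)·(1/[S]) + 1/Vmax. The two points give (1/[S], 1/v) = (12.03, 0.03636) and (1.099, 0.01435).
Slope = (0.03636 − 0.01435)/(12.03 − 1.099) = 0.002013; intercept = 0.03636 − 0.002013×12.03 = 0.01213.
Vmax = 1/intercept = 82.4 μmol/min; Km = slope × Vmax = 0.002013 × 82.4 = 0.166 nM.

82.4 μmol/min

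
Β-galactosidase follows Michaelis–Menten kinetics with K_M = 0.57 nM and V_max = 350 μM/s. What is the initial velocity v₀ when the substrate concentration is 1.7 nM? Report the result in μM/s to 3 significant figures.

[S]/(Km+[S]) = 1.7/2.270 = 0.7489, the fractional saturation.
v = 0.7489 × Vmax = 0.7489 × 350 = 262 μM/s.

262 μM/s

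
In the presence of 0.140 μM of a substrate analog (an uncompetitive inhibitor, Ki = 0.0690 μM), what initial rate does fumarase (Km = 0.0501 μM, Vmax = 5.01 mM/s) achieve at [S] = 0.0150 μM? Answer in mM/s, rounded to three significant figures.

0.787 mM/s

α = 1 + [I]/Ki = 1 + 0.140/0.0690 = 3.029.
For an uncompetitive inhibitor, both parameters are divided by α, giving Vmax/α and Km/α: Km,app = 0.0165 μM, Vmax,app = 1.65 mM/s.
v = Vmax,app·[S]/(Km,app + [S]) = 1.65 × 0.0150/(0.0165 + 0.0150) = 0.787 mM/s.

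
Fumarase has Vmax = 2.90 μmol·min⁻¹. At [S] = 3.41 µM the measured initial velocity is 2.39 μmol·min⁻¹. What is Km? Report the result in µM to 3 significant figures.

v/Vmax = 2.39/2.90 = 0.8241 = [S]/(Km+[S]).
So Km + [S] = [S]/0.8241 = 4.138 µM, giving Km = 4.138 − 3.41 = 0.728 µM.

0.728 µM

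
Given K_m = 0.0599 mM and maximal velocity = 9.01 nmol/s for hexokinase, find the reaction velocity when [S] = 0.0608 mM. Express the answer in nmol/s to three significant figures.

4.54 nmol/s

[S]/(Km+[S]) = 0.0608/0.1207 = 0.5037, the fractional saturation.
v = 0.5037 × Vmax = 0.5037 × 9.01 = 4.54 nmol/s.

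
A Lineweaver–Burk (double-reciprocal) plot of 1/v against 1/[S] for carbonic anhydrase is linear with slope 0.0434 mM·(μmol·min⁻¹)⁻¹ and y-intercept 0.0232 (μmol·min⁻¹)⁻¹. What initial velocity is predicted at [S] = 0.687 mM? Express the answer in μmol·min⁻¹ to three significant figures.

11.6 μmol·min⁻¹

The y-intercept is 1/Vmax, so Vmax = 1/0.0232 = 43.1 μmol·min⁻¹.
The slope is Km/Vmax, so Km = 0.0434 × 43.1 = 1.87 mM.
Then v = 43.1 × 0.687/(1.87 + 0.687) = 11.6 μmol·min⁻¹.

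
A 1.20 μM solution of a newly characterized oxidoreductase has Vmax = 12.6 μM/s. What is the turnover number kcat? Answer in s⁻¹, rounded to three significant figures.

kcat = Vmax/[E]total = 12.6 μM/s / 1.20 μM = 10.5 s⁻¹.

10.5 s⁻¹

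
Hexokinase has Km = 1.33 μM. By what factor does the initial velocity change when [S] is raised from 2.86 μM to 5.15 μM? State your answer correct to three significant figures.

Since Vmax cancels, v₂/v₁ = [S]₂(Km+[S]₁) / [S]₁(Km+[S]₂).
= 5.15×(1.33+2.86) / (2.86×(1.33+5.15)) = 21.58/18.53 = 1.16.

1.16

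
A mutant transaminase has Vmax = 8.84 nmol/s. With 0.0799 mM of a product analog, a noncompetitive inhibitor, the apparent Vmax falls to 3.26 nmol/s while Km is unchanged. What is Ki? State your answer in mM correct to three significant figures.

0.0467 mM

Noncompetitive: Vmax,app = Vmax/α with α = 1 + [I]/Ki.
α = Vmax/Vmax,app = 8.84/3.26 = 2.712.
Since α = 1 + [I]/Ki, [I]/Ki = 2.712 − 1 = 1.712 and Ki = 0.0799/1.712 = 0.0467 mM.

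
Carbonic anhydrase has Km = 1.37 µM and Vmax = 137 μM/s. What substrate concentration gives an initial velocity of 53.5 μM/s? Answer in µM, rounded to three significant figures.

0.878 µM

The required fractional saturation is v/Vmax = 53.5/137 = 0.3905.
Then [S]/(Km+[S]) = 0.3905 ⇒ [S] = 1.37 × 0.3905/(1 − 0.3905) = 0.878 µM.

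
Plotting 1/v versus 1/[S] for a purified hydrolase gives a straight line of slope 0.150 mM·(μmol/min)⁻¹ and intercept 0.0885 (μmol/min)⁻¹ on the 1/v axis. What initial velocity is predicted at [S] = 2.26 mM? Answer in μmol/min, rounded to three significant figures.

The y-intercept is 1/Vmax, so Vmax = 1/0.0885 = 11.3 μmol/min.
The slope is Km/Vmax, so Km = 0.150 × 11.3 = 1.69 mM.
Then v = 11.3 × 2.26/(1.69 + 2.26) = 6.46 μmol/min.

6.46 μmol/min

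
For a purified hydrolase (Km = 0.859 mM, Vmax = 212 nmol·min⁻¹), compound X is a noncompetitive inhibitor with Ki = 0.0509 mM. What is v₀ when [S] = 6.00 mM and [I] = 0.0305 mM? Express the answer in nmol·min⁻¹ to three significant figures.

α = 1 + [I]/Ki = 1 + 0.0305/0.0509 = 1.599.
For a noncompetitive inhibitor, Vmax is reduced to Vmax/α while Km is unchanged: Km,app = 0.859 mM, Vmax,app = 133 nmol·min⁻¹.
v = Vmax,app·[S]/(Km,app + [S]) = 133 × 6.00/(0.859 + 6.00) = 116 nmol·min⁻¹.

116 nmol·min⁻¹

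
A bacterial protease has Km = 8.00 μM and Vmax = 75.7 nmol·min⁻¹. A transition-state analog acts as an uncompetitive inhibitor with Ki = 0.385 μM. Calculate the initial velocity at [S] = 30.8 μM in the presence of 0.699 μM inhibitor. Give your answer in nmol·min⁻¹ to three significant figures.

24.6 nmol·min⁻¹

α = 1 + [I]/Ki = 1 + 0.699/0.385 = 2.816.
For an uncompetitive inhibitor, both parameters are divided by α, giving Vmax/α and Km/α: Km,app = 2.84 μM, Vmax,app = 26.9 nmol·min⁻¹.
v = Vmax,app·[S]/(Km,app + [S]) = 26.9 × 30.8/(2.84 + 30.8) = 24.6 nmol·min⁻¹.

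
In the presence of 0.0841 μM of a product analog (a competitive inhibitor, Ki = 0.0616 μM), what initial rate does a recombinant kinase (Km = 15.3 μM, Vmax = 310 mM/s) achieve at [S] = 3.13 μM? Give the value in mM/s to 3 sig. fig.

α = 1 + [I]/Ki = 1 + 0.0841/0.0616 = 2.365.
For a competitive inhibitor, Vmax is unchanged and the apparent Km becomes α·Km: Km,app = 36.2 μM, Vmax,app = 310 mM/s.
v = Vmax,app·[S]/(Km,app + [S]) = 310 × 3.13/(36.2 + 3.13) = 24.7 mM/s.

24.7 mM/s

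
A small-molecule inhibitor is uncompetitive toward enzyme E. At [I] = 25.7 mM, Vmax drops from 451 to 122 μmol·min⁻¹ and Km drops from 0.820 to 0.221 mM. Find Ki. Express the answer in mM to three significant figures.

9.53 mM

Uncompetitive: Vmax,app = Vmax/α (and Km,app = Km/α) with α = 1 + [I]/Ki.
α = Vmax/Vmax,app = 451/122 = 3.697.
Since α = 1 + [I]/Ki, [I]/Ki = 3.697 − 1 = 2.697 and Ki = 25.7/2.697 = 9.53 mM.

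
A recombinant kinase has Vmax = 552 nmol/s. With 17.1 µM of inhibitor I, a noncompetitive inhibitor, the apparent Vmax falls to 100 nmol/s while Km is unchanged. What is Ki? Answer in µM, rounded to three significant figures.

3.78 µM

Noncompetitive: Vmax,app = Vmax/α with α = 1 + [I]/Ki.
α = Vmax/Vmax,app = 552/100 = 5.520.
Ki = [I]/(α − 1) = 17.1/4.520 = 3.78 µM.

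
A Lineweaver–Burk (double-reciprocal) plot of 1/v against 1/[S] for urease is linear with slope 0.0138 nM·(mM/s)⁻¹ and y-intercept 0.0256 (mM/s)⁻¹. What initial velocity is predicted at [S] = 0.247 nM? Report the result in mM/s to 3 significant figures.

12.3 mM/s

The y-intercept is 1/Vmax, so Vmax = 1/0.0256 = 39.1 mM/s.
The slope is Km/Vmax, so Km = 0.0138 × 39.1 = 0.539 nM.
Then v = 39.1 × 0.247/(0.539 + 0.247) = 12.3 mM/s.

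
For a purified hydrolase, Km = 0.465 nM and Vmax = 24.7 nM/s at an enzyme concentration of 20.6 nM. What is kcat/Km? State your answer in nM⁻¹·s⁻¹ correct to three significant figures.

kcat = Vmax/[E]total = 24.7/20.6 = 1.20 s⁻¹.
kcat/Km = 1.20/0.465 = 2.58 nM⁻¹·s⁻¹.

2.58 nM⁻¹·s⁻¹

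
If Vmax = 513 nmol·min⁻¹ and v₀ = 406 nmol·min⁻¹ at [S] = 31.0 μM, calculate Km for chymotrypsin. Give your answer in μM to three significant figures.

8.17 μM

v/Vmax = 406/513 = 0.7914 = [S]/(Km+[S]).
So Km + [S] = [S]/0.7914 = 39.17 μM, giving Km = 39.17 − 31.0 = 8.17 μM.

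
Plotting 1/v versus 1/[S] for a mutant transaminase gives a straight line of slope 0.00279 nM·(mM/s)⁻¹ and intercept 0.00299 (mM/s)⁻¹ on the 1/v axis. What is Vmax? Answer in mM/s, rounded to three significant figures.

The y-intercept of a Lineweaver–Burk plot equals 1/Vmax, so Vmax = 1/0.00299 = 334 mM/s.

334 mM/s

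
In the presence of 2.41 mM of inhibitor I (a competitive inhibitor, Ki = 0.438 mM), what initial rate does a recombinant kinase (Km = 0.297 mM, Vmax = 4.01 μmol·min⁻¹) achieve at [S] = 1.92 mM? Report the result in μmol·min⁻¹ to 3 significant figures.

With α = 1 + [I]/Ki = 1 + 2.41/0.438 = 6.502, the competitive rate law is v = Vmax[S] / (αKm + [S]).
v = 4.01×1.92 / (6.502×0.297 + 1.92) = 7.699/3.851 = 2.00 μmol·min⁻¹.

2.00 μmol·min⁻¹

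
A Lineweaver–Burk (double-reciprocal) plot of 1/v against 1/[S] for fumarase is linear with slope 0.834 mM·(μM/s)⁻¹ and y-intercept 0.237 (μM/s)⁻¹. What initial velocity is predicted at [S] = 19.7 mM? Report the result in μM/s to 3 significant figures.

3.58 μM/s

The y-intercept is 1/Vmax, so Vmax = 1/0.237 = 4.22 μM/s.
The slope is Km/Vmax, so Km = 0.834 × 4.22 = 3.52 mM.
Then v = 4.22 × 19.7/(3.52 + 19.7) = 3.58 μM/s.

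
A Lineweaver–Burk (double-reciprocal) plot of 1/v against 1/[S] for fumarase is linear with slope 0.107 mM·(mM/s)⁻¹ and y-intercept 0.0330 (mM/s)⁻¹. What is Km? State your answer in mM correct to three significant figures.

y-intercept = 1/Vmax ⇒ Vmax = 30.3 mM/s; slope = Km/Vmax ⇒ Km = slope × Vmax.
Km = 0.107 × 30.3 = 3.24 mM.

3.24 mM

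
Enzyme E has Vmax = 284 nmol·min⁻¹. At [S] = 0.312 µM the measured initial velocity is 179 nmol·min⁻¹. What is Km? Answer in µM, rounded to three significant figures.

v/Vmax = 179/284 = 0.6303 = [S]/(Km+[S]).
So Km + [S] = [S]/0.6303 = 0.4950 µM, giving Km = 0.4950 − 0.312 = 0.183 µM.

0.183 µM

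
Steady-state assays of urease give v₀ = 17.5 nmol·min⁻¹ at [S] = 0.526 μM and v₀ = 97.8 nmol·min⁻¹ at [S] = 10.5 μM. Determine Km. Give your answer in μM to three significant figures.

From v = Vmax[S]/(Km+[S]), each point gives Vmax = v(Km+[S])/[S].
Equating: 17.5(Km+0.526)/0.526 = 97.8(Km+10.5)/10.5.
33.27·Km + 17.5 = 9.314·Km + 97.8, so (33.27 − 9.314)·Km = 97.8 − 17.5.
Km = 80.30/23.96 = 3.35 μM; then Vmax = 17.5(3.35+0.526)/0.526 = 129 nmol·min⁻¹.

3.35 μM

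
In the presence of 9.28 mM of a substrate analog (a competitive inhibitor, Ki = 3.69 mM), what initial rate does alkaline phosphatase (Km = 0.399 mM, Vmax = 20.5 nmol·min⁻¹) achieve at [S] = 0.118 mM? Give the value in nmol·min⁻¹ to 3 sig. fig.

1.59 nmol·min⁻¹

With α = 1 + [I]/Ki = 1 + 9.28/3.69 = 3.515, the competitive rate law is v = Vmax[S] / (αKm + [S]).
v = 20.5×0.118 / (3.515×0.399 + 0.118) = 2.419/1.520 = 1.59 nmol·min⁻¹.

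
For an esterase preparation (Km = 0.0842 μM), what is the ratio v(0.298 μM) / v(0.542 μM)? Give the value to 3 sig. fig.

0.901

The fractional saturations are [S]/(Km+[S]) = 0.542/0.6262 = 0.8655 and 0.298/0.3822 = 0.7797.
v₂/v₁ is just their ratio: 0.7797/0.8655 = 0.901.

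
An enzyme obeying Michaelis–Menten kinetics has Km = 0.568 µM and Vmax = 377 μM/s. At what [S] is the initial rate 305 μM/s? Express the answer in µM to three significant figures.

Rearranging v = Vmax[S]/(Km+[S]) gives [S] = Km·v/(Vmax − v).
[S] = 0.568 × 305 / (377 − 305) = 173.2/72.00 = 2.41 µM.

2.41 µM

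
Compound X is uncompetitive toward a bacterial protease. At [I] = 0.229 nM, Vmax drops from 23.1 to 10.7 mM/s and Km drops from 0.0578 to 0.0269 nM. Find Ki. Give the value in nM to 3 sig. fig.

0.198 nM

Uncompetitive: Vmax,app = Vmax/α (and Km,app = Km/α) with α = 1 + [I]/Ki.
α = Vmax/Vmax,app = 23.1/10.7 = 2.159.
Since α = 1 + [I]/Ki, [I]/Ki = 2.159 − 1 = 1.159 and Ki = 0.229/1.159 = 0.198 nM.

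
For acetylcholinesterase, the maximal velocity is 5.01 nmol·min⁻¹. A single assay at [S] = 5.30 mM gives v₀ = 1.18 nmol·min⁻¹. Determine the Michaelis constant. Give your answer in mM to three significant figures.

17.2 mM

From v = Vmax[S]/(Km+[S]), Km = [S](Vmax − v)/v.
Km = 5.30 × (5.01 − 1.18) / 1.18 = 20.30/1.18 = 17.2 mM.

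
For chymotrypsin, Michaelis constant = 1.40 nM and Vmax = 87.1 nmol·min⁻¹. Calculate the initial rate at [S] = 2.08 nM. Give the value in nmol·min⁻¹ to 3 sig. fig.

52.1 nmol·min⁻¹

[S]/(Km+[S]) = 2.08/3.480 = 0.5977, the fractional saturation.
v = 0.5977 × Vmax = 0.5977 × 87.1 = 52.1 nmol·min⁻¹.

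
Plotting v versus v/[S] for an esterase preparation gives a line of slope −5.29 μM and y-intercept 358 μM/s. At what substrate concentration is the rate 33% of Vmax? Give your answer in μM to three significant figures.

The Eadie–Hofstee slope gives Km = 5.29 μM (slope = −Km).
v/Vmax = [S]/(Km+[S]) = 0.33 ⇒ [S] = Km·0.33/(1−0.33) = 5.29 × 0.4925 = 2.61 μM.

2.61 μM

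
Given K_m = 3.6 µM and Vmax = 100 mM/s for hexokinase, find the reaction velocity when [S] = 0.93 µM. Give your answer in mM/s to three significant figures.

20.5 mM/s

[S]/(Km+[S]) = 0.93/4.530 = 0.2053, the fractional saturation.
v = 0.2053 × Vmax = 0.2053 × 100 = 20.5 mM/s.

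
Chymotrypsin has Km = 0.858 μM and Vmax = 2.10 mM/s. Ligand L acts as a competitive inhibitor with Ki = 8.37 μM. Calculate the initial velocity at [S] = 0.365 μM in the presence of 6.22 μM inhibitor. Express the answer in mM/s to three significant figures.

0.412 mM/s

With α = 1 + [I]/Ki = 1 + 6.22/8.37 = 1.743, the competitive rate law is v = Vmax[S] / (αKm + [S]).
v = 2.10×0.365 / (1.743×0.858 + 0.365) = 0.7665/1.861 = 0.412 mM/s.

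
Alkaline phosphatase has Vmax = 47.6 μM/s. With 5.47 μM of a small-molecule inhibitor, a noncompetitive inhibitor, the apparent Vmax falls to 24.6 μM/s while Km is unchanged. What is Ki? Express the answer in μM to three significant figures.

Noncompetitive: Vmax,app = Vmax/α with α = 1 + [I]/Ki.
α = Vmax/Vmax,app = 47.6/24.6 = 1.935.
Since α = 1 + [I]/Ki, [I]/Ki = 1.935 − 1 = 0.9350 and Ki = 5.47/0.9350 = 5.85 μM.

5.85 μM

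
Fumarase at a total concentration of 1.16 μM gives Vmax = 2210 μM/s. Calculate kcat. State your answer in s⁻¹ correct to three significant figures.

kcat = Vmax/[E]total = 2210 μM/s / 1.16 μM = 1910 s⁻¹.

1910 s⁻¹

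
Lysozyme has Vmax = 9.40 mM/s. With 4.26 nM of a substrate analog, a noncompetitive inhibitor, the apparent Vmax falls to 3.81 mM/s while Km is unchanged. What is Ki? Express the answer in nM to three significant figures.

2.90 nM

Noncompetitive: Vmax,app = Vmax/α with α = 1 + [I]/Ki.
α = Vmax/Vmax,app = 9.40/3.81 = 2.467.
Ki = [I]/(α − 1) = 4.26/1.467 = 2.90 nM.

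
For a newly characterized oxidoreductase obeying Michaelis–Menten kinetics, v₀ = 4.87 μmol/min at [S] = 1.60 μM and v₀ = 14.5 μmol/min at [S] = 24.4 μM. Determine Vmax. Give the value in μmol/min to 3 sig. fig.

In reciprocal form, 1/v = (Km/Vmax)·(1/[S]) + 1/Vmax. The two points give (1/[S], 1/v) = (0.6250, 0.2053) and (0.04098, 0.06897).
Slope = (0.2053 − 0.06897)/(0.6250 − 0.04098) = 0.2335; intercept = 0.2053 − 0.2335×0.6250 = 0.05940.
Vmax = 1/intercept = 16.8 μmol/min; Km = slope × Vmax = 0.2335 × 16.8 = 3.93 μM.

16.8 μmol/min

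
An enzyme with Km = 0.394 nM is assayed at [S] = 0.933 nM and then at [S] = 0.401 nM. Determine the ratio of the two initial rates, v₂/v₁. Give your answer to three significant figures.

0.717

The fractional saturations are [S]/(Km+[S]) = 0.933/1.327 = 0.7031 and 0.401/0.7950 = 0.5044.
v₂/v₁ is just their ratio: 0.5044/0.7031 = 0.717.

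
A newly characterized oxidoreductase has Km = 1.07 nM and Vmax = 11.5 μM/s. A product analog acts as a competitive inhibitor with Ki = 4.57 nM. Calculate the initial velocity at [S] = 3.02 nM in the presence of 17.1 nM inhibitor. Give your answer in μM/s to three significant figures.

With α = 1 + [I]/Ki = 1 + 17.1/4.57 = 4.742, the competitive rate law is v = Vmax[S] / (αKm + [S]).
v = 11.5×3.02 / (4.742×1.07 + 3.02) = 34.73/8.094 = 4.29 μM/s.

4.29 μM/s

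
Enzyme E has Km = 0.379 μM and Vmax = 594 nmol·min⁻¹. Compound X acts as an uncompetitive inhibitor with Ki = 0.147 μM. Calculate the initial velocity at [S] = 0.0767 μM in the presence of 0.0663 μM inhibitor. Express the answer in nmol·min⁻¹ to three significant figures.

α = 1 + [I]/Ki = 1 + 0.0663/0.147 = 1.451.
For an uncompetitive inhibitor, both parameters are divided by α, giving Vmax/α and Km/α: Km,app = 0.261 μM, Vmax,app = 409 nmol·min⁻¹.
v = Vmax,app·[S]/(Km,app + [S]) = 409 × 0.0767/(0.261 + 0.0767) = 92.9 nmol·min⁻¹.

92.9 nmol·min⁻¹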